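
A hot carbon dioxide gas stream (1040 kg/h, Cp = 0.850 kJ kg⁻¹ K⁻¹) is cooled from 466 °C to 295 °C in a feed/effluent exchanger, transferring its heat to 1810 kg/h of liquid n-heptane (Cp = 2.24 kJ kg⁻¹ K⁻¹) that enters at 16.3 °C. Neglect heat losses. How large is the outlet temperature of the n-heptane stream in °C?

Heat released by hot stream: Q = 1040 × 0.850 × (466 − 295) = 151160 kJ/h
Energy balance on cold side (adiabatic exchanger): Q = ṁ_c·Cp_c·(T_c,out − T_c,in)
T_c,out = 16.3 + 151160/(1810 × 2.24) = 53.584 °C

T_c,out = 53.6 °C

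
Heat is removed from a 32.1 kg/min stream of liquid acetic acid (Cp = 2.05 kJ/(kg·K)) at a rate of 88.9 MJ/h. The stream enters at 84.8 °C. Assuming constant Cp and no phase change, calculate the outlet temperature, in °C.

Q = 88.9 MJ/h = 1481.7 kJ/min
ΔT = Q/(ṁ·Cp) = 1481.7/(32.1×2.05) = 22.516 K
T_out = 84.8 − 22.516 = 62.284 °C

T_out = 62.3 °C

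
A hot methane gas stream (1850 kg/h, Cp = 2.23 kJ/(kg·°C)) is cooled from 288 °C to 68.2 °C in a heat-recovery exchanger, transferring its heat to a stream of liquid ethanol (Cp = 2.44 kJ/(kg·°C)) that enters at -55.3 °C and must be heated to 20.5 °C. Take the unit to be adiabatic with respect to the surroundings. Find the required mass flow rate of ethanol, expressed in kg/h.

Heat released by hot stream: Q = 1850 × 2.23 × (288 − 68.2) = 906780 kJ/h
Energy balance on cold side (adiabatic exchanger): Q = ṁ_c·Cp_c·(T_c,out − T_c,in)
ṁ_c = 906780 / [2.44 × (20.5 − -55.3)] = 4902.8 kg/h

ṁ_c = 4900 kg/h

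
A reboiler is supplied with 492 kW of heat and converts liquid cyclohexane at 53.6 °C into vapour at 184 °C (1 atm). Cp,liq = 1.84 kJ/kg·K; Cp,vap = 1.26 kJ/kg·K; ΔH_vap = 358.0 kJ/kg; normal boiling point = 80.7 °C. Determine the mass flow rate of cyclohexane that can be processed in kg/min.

Δh = 1.84×(80.7−53.6) + 358.0 + 1.26×(184−80.7) = 538.02 kJ/kg
Q = 492 kW = 492 kJ/s = 29520 kJ/min
ṁ = Q/Δh = 29520 / 538.02 = 54.868 kg/min

ṁ = 54.9 kg/min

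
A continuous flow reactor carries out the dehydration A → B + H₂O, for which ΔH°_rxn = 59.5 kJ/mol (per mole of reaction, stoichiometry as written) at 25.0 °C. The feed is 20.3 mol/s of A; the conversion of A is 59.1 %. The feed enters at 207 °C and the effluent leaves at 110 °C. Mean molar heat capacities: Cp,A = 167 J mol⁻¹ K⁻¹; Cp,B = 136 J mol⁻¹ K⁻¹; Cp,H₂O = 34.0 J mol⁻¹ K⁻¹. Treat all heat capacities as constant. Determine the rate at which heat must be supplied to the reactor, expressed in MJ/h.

Q_in = 1400 MJ/h

Extent of reaction ξ = 0.591 × 20.3 = 11.997 mol/s
Reaction term: ξ·ΔH°_rxn = 11.997 × 59.5 = 713.84 kJ/s
Sensible, feed 207→25 °C: -617 kJ/s
Outlet flows (mol/s): A 8.3027, B 11.997, H₂O 11.997
Sensible, products 25→110 °C: 291.22 kJ/s
Q = ΔH = 388.06 kJ/s = 388.06 kW
Heat supplied = 1397 MJ/h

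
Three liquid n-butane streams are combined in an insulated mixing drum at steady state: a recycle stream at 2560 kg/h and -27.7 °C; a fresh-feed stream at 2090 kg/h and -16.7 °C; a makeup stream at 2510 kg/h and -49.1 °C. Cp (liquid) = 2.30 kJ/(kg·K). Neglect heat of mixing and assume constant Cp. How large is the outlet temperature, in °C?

Energy balance with Q = 0: Σ ṁᵢCp,ᵢ(T_out − Tᵢ) = 0
T_out = Σ ṁᵢCp,ᵢTᵢ / Σ ṁᵢCp,ᵢ
      = -526830 / 16468 = -31.991 °C

T_out = -32.0 °C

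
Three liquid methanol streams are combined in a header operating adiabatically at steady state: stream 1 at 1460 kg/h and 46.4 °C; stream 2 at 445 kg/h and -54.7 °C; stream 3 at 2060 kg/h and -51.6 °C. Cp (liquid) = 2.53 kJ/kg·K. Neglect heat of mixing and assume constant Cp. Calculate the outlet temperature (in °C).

Adiabatic, steady state ⇒ Σ ṁᵢCp,ᵢ(T_out − Tᵢ) = 0
T_out = Σ ṁᵢCp,ᵢTᵢ / Σ ṁᵢCp,ᵢ
      = -159120 / 10031 = -15.862 °C

T_out = -15.9 °C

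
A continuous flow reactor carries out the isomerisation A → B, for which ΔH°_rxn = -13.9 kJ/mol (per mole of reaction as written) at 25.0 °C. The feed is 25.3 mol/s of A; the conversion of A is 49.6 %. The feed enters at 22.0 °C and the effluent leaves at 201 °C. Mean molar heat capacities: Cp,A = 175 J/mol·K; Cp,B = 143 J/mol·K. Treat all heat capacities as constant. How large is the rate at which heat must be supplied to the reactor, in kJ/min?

Extent of reaction ξ = 0.496 × 25.3 = 12.549 mol/s
Reaction term: ξ·ΔH°_rxn = 12.549 × -13.9 = -174.43 kJ/s
Sensible, feed 22.0→25 °C: 13.283 kJ/s
Outlet flows (mol/s): A 12.751, B 12.549
Sensible, products 25→201 °C: 708.57 kJ/s
Q = ΔH = 547.42 kJ/s = 547.42 kW
Heat supplied = 32845 kJ/min

Q_in = 32800 kJ/min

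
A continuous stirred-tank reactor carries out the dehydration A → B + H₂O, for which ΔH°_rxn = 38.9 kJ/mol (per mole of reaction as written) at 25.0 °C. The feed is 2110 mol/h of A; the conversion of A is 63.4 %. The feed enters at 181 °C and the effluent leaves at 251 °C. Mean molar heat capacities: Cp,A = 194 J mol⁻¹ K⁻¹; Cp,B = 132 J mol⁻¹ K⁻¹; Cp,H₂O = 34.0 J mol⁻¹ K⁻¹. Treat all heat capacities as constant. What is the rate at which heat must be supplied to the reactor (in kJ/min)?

Extent of reaction ξ = 0.634 × 2110 = 1337.7 mol/h
Reaction term: ξ·ΔH°_rxn = 1337.7 × 38.9 = 52038 kJ/h
Sensible, feed 181→25 °C: -63857 kJ/h
Outlet flows (mol/h): A 772.26, B 1337.7, H₂O 1337.7
Sensible, products 25→251 °C: 84046 kJ/h
Q = ΔH = 72227 kJ/h = 20.063 kW
Heat supplied = 1203.8 kJ/min

Q_in = 1200 kJ/min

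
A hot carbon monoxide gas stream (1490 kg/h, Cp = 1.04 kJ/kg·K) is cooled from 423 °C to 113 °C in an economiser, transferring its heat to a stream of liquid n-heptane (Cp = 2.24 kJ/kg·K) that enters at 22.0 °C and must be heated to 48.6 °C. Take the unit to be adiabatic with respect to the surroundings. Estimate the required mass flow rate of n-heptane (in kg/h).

ṁ_c = 8060 kg/h

Heat released by hot stream: Q = 1490 × 1.04 × (423 − 113) = 480380 kJ/h
Energy balance on cold side (adiabatic exchanger): Q = ṁ_c·Cp_c·(T_c,out − T_c,in)
ṁ_c = 480380 / [2.24 × (48.6 − 22.0)] = 8062.2 kg/h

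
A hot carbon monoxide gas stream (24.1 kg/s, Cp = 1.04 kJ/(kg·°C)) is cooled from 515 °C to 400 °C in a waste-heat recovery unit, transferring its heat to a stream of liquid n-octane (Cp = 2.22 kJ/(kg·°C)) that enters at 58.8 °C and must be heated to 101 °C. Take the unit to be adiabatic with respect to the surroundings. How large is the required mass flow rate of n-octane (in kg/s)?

Heat released by hot stream: Q = 24.1 × 1.04 × (515 − 400) = 2882.4 kJ/s
Energy balance on cold side (adiabatic exchanger): Q = ṁ_c·Cp_c·(T_c,out − T_c,in)
ṁ_c = 2882.4 / [2.22 × (101 − 58.8)] = 30.767 kg/s

ṁ_c = 30.8 kg/s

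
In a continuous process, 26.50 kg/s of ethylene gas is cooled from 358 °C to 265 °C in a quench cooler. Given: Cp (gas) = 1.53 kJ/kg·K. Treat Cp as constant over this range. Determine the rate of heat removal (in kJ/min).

Q_c = 226000 kJ/min

Q = ṁ·Cp·ΔT = 26.50 × 1.53 × (265 − 358) = -3770.7 kJ/s
Cooling duty = 226240 kJ/min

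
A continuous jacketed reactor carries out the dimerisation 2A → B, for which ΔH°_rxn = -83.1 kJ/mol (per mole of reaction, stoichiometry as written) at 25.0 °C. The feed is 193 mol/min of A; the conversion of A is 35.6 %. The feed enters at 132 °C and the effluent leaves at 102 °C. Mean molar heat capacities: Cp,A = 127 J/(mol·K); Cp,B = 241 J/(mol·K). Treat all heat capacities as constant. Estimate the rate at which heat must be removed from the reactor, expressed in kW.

Extent of reaction ξ = 0.356 × 193 / 2 = 34.354 mol/min
Reaction term: ξ·ΔH°_rxn = 34.354 × -83.1 = -2854.8 kJ/min
Sensible, feed 132→25 °C: -2622.7 kJ/min
Outlet flows (mol/min): A 124.29, B 34.354
Sensible, products 25→102 °C: 1853 kJ/min
Q = ΔH = -3624.5 kJ/min = -60.409 kW
Heat removed = 60.409 kW

Q_out = 60.4 kW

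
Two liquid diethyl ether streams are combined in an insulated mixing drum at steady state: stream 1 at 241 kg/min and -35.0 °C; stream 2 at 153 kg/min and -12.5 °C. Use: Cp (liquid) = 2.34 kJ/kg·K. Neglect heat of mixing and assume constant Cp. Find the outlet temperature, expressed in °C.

T_out = -26.3 °C

Adiabatic, steady state ⇒ Σ ṁᵢCp,ᵢ(T_out − Tᵢ) = 0
T_out = Σ ṁᵢCp,ᵢTᵢ / Σ ṁᵢCp,ᵢ
      = -24213 / 921.96 = -26.263 °C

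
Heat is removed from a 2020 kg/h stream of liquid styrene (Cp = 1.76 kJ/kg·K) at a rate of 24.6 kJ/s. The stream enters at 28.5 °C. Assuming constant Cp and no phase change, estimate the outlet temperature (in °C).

T_out = 3.59 °C

Q = 24.6 kJ/s = 88560 kJ/h
ΔT = Q/(ṁ·Cp) = 88560/(2020×1.76) = 24.91 K
T_out = 28.5 − 24.91 = 3.59 °C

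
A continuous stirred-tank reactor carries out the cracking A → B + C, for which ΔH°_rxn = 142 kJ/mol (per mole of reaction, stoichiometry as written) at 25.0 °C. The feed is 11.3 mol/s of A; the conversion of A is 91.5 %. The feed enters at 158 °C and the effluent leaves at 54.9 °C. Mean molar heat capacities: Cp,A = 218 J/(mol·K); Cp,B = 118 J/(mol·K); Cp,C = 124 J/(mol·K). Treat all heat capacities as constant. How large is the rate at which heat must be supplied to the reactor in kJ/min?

Extent of reaction ξ = 0.915 × 11.3 = 10.34 mol/s
Reaction term: ξ·ΔH°_rxn = 10.34 × 142 = 1468.2 kJ/s
Sensible, feed 158→25 °C: -327.63 kJ/s
Outlet flows (mol/s): A 0.9605, B 10.34, C 10.34
Sensible, products 25→54.9 °C: 81.075 kJ/s
Q = ΔH = 1221.7 kJ/s = 1221.7 kW
Heat supplied = 73299 kJ/min

Q_in = 73300 kJ/min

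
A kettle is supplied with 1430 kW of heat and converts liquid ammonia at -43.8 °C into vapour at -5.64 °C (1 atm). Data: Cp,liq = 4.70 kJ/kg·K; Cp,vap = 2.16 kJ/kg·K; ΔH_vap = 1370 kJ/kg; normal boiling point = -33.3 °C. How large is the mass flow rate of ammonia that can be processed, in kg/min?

Δh = 4.70×(-33.3−-43.8) + 1370 + 2.16×(-5.64−-33.3) = 1479.1 kJ/kg
Q = 1430 kW = 1430 kJ/s = 85800 kJ/min
ṁ = Q/Δh = 85800 / 1479.1 = 58.008 kg/min

ṁ = 58.0 kg/min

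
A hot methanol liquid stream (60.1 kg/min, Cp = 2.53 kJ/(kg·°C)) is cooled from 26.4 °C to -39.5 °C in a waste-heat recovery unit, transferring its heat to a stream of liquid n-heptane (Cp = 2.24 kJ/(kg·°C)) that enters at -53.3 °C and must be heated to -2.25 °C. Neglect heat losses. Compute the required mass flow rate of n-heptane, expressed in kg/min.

Heat released by hot stream: Q = 60.1 × 2.53 × (26.4 − -39.5) = 10020 kJ/min
Energy balance on cold side (adiabatic exchanger): Q = ṁ_c·Cp_c·(T_c,out − T_c,in)
ṁ_c = 10020 / [2.24 × (-2.25 − -53.3)] = 87.627 kg/min

ṁ_c = 87.6 kg/min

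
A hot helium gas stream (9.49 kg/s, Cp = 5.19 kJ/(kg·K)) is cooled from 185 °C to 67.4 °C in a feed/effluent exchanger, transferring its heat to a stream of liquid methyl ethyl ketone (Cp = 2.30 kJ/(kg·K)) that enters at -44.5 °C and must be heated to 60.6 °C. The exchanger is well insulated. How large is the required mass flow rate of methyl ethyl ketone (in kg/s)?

ṁ_c = 24.0 kg/s

Heat released by hot stream: Q = 9.49 × 5.19 × (185 − 67.4) = 5792.2 kJ/s
Energy balance on cold side (adiabatic exchanger): Q = ṁ_c·Cp_c·(T_c,out − T_c,in)
ṁ_c = 5792.2 / [2.30 × (60.6 − -44.5)] = 23.961 kg/s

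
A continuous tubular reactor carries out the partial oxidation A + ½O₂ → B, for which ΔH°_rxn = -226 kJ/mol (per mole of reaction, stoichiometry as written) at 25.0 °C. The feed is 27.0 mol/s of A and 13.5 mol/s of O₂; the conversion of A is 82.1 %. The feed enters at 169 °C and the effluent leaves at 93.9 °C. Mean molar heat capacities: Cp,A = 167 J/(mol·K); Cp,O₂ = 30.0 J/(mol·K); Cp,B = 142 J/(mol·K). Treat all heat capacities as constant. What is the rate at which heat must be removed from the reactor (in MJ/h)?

Q_out = 19600 MJ/h

Extent of reaction ξ = 0.821 × 27.0 = 22.167 mol/s
Reaction term: ξ·ΔH°_rxn = 22.167 × -226 = -5009.7 kJ/s
Sensible, feed 169→25 °C: -707.62 kJ/s
Outlet flows (mol/s): A 4.833, O₂ 2.4165, B 22.167
Sensible, products 25→93.9 °C: 277.48 kJ/s
Q = ΔH = -5439.9 kJ/s = -5439.9 kW
Heat removed = 19584 MJ/h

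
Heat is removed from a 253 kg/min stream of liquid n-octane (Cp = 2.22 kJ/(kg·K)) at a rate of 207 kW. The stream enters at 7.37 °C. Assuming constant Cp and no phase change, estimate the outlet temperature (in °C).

T_out = -14.7 °C

Q = 207 kW = 12420 kJ/min
ΔT = Q/(ṁ·Cp) = 12420/(253×2.22) = 22.113 K
T_out = 7.37 − 22.113 = -14.743 °C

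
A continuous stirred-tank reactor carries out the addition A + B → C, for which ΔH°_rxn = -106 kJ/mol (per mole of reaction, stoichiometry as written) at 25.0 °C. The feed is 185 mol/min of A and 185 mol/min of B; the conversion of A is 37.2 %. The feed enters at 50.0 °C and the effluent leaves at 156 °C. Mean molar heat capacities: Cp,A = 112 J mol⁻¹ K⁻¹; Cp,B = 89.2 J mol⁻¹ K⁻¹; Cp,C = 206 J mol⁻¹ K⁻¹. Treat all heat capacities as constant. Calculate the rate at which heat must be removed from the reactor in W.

Extent of reaction ξ = 0.372 × 185 = 68.82 mol/min
Reaction term: ξ·ΔH°_rxn = 68.82 × -106 = -7294.9 kJ/min
Sensible, feed 50.0→25 °C: -930.55 kJ/min
Outlet flows (mol/min): A 116.18, B 116.18, C 68.82
Sensible, products 25→156 °C: 4919.4 kJ/min
Q = ΔH = -3306.1 kJ/min = -55.102 kW
Heat removed = 55102 W

Q_out = 55100 W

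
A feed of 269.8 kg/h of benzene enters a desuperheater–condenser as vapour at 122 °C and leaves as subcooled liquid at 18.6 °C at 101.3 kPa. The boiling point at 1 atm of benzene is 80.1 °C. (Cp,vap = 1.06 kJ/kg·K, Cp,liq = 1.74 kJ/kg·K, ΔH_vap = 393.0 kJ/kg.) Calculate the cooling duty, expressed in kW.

Q_c = 40.8 kW

vapour 122→80.1 °C: -44.414 kJ/kg
condensation at 80.1 °C: -393 kJ/kg
liquid 80.1→18.6 °C: -107.01 kJ/kg
Δh = -44.414 + -393 + -107.01 = -544.42 kJ/kg
Q = ṁ·Δh = 269.8 kg/h × -544.42 kJ/kg = -146890 kJ/h
|Q| = 40.802 kW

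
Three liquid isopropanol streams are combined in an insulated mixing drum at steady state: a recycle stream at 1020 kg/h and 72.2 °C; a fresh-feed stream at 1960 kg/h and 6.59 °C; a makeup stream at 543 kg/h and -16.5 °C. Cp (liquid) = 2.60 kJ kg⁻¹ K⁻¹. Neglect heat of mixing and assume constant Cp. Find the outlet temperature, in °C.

Energy balance with Q = 0: Σ ṁᵢCp,ᵢ(T_out − Tᵢ) = 0
T_out = Σ ṁᵢCp,ᵢTᵢ / Σ ṁᵢCp,ᵢ
      = 201760 / 9159.8 = 22.027 °C

T_out = 22.0 °C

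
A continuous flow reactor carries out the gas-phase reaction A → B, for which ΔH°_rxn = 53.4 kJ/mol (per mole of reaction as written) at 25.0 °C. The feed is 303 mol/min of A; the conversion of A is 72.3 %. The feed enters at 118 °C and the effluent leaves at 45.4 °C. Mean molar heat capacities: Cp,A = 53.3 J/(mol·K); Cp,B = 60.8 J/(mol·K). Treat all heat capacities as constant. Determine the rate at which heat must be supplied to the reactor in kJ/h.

Q_in = 634000 kJ/h

Extent of reaction ξ = 0.723 × 303 = 219.07 mol/min
Reaction term: ξ·ΔH°_rxn = 219.07 × 53.4 = 11698 kJ/min
Sensible, feed 118→25 °C: -1501.9 kJ/min
Outlet flows (mol/min): A 83.931, B 219.07
Sensible, products 25→45.4 °C: 362.98 kJ/min
Q = ΔH = 10559 kJ/min = 175.99 kW
Heat supplied = 633560 kJ/h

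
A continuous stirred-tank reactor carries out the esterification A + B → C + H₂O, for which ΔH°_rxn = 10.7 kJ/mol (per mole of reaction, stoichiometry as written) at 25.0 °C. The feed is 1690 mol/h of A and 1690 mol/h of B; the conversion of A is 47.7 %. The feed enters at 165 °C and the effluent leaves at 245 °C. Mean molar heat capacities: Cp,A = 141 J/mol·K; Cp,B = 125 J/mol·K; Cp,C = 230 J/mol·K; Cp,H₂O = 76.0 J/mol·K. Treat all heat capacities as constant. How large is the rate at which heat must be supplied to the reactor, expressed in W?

Q_in = 14400 W

Extent of reaction ξ = 0.477 × 1690 = 806.13 mol/h
Reaction term: ξ·ΔH°_rxn = 806.13 × 10.7 = 8625.6 kJ/h
Sensible, feed 165→25 °C: -62936 kJ/h
Outlet flows (mol/h): A 883.87, B 883.87, C 806.13, H₂O 806.13
Sensible, products 25→245 °C: 105990 kJ/h
Q = ΔH = 51683 kJ/h = 14.356 kW
Heat supplied = 14356 W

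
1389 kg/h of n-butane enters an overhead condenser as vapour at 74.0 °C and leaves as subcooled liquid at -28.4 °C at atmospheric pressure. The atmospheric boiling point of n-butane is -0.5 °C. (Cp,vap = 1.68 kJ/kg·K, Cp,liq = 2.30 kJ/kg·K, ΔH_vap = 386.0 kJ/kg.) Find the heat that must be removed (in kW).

vapour 74.0→-0.5 °C: -125.16 kJ/kg
condensation at -0.5 °C: -386 kJ/kg
liquid -0.5→-28.4 °C: -64.17 kJ/kg
Δh = -125.16 + -386 + -64.17 = -575.33 kJ/kg
Q = ṁ·Δh = 1389 kg/h × -575.33 kJ/kg = -799130 kJ/h
|Q| = 221.98 kW

Q_c = 222 kW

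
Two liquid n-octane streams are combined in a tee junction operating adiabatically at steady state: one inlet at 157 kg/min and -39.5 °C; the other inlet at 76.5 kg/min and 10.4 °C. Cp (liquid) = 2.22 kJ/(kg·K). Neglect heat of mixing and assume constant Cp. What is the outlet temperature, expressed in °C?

Energy balance with Q = 0: Σ ṁᵢCp,ᵢ(T_out − Tᵢ) = 0
T_out = Σ ṁᵢCp,ᵢTᵢ / Σ ṁᵢCp,ᵢ
      = -12001 / 518.37 = -23.152 °C

T_out = -23.2 °C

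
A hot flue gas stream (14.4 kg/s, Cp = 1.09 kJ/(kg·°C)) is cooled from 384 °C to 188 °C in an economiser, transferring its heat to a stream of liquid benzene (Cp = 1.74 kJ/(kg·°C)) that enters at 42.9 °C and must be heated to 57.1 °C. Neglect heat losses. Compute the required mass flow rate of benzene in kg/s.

Heat released by hot stream: Q = 14.4 × 1.09 × (384 − 188) = 3076.4 kJ/s
Energy balance on cold side (adiabatic exchanger): Q = ṁ_c·Cp_c·(T_c,out − T_c,in)
ṁ_c = 3076.4 / [1.74 × (57.1 − 42.9)] = 124.51 kg/s

ṁ_c = 125 kg/s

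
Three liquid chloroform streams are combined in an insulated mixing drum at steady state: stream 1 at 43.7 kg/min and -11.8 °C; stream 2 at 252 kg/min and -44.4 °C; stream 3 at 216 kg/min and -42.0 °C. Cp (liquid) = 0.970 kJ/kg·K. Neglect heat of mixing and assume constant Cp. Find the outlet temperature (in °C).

T_out = -40.6 °C

Adiabatic, steady state ⇒ Σ ṁᵢCp,ᵢ(T_out − Tᵢ) = 0
T_out = Σ ṁᵢCp,ᵢTᵢ / Σ ṁᵢCp,ᵢ
      = -20153 / 496.35 = -40.603 °C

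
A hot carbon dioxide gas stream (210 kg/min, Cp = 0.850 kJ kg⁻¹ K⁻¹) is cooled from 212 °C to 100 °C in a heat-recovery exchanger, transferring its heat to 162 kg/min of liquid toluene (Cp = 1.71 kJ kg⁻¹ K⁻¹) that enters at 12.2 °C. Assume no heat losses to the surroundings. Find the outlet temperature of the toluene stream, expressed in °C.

Heat released by hot stream: Q = 210 × 0.850 × (212 − 100) = 19992 kJ/min
Energy balance on cold side (adiabatic exchanger): Q = ṁ_c·Cp_c·(T_c,out − T_c,in)
T_c,out = 12.2 + 19992/(162 × 1.71) = 84.368 °C

T_c,out = 84.4 °C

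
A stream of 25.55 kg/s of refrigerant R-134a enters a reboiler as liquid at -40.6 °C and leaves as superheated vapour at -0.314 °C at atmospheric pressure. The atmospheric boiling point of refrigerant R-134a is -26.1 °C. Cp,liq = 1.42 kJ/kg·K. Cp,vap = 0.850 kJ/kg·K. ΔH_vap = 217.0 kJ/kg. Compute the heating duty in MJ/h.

Q = 23900 MJ/h

liquid -40.6→-26.1 °C: 20.59 kJ/kg
vaporisation at -26.1 °C: 217 kJ/kg
vapour -26.1→-0.314 °C: 21.918 kJ/kg
Δh = 20.59 + 217 + 21.918 = 259.51 kJ/kg
Q = ṁ·Δh = 25.55 kg/s × 259.51 kJ/kg = 6630.4 kJ/s
|Q| = 6630.4 kW = 23870 MJ/h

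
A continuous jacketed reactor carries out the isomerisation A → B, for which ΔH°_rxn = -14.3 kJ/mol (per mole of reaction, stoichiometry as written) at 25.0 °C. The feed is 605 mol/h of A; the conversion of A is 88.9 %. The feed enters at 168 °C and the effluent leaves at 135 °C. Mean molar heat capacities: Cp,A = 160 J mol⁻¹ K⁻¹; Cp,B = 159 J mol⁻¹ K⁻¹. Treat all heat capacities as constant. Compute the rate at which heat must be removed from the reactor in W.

Extent of reaction ξ = 0.889 × 605 = 537.85 mol/h
Reaction term: ξ·ΔH°_rxn = 537.85 × -14.3 = -7691.2 kJ/h
Sensible, feed 168→25 °C: -13842 kJ/h
Outlet flows (mol/h): A 67.155, B 537.85
Sensible, products 25→135 °C: 10589 kJ/h
Q = ΔH = -10945 kJ/h = -3.0402 kW
Heat removed = 3040.2 W

Q_out = 3040 W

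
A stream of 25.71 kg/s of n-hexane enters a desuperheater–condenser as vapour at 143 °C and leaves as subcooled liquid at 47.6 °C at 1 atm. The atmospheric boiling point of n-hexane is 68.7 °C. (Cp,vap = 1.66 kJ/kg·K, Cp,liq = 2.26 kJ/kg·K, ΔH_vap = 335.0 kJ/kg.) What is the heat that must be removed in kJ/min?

vapour 143→68.7 °C: -123.34 kJ/kg
condensation at 68.7 °C: -335 kJ/kg
liquid 68.7→47.6 °C: -47.686 kJ/kg
Δh = -123.34 + -335 + -47.686 = -506.02 kJ/kg
Q = ṁ·Δh = 25.71 kg/s × -506.02 kJ/kg = -13010 kJ/s
|Q| = 13010 kW = 780590 kJ/min

Q_c = 781000 kJ/min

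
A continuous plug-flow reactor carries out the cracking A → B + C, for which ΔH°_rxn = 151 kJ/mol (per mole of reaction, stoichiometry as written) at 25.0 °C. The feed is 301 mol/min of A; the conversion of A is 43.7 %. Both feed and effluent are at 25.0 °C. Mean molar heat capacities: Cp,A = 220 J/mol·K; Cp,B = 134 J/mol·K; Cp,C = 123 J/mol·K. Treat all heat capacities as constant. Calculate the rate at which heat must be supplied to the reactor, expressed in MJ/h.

Q_in = 1190 MJ/h

Extent of reaction ξ = 0.437 × 301 = 131.54 mol/min
Reaction term: ξ·ΔH°_rxn = 131.54 × 151 = 19862 kJ/min
Q = ΔH = 19862 kJ/min = 331.03 kW
Heat supplied = 1191.7 MJ/h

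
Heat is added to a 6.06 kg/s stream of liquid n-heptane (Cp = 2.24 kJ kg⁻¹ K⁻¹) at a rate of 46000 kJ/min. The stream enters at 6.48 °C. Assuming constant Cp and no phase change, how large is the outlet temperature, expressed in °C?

Q = 46000 kJ/min = 766.67 kJ/s
ΔT = Q/(ṁ·Cp) = 766.67/(6.06×2.24) = 56.479 K
T_out = 6.48 + 56.479 = 62.959 °C

T_out = 63.0 °C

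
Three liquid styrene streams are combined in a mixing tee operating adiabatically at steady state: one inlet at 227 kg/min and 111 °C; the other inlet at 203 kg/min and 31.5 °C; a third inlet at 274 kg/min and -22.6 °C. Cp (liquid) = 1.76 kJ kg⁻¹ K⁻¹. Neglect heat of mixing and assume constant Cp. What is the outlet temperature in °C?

Adiabatic, steady state ⇒ Σ ṁᵢCp,ᵢ(T_out − Tᵢ) = 0
Σ ṁᵢCp,ᵢTᵢ = 227×1.76×111 + 203×1.76×31.5 + 274×1.76×-22.6 = 44702
Σ ṁᵢCp,ᵢ = 227×1.76 + 203×1.76 + 274×1.76 = 1239
T_out = 44702 / 1239 = 36.078 °C

T_out = 36.1 °C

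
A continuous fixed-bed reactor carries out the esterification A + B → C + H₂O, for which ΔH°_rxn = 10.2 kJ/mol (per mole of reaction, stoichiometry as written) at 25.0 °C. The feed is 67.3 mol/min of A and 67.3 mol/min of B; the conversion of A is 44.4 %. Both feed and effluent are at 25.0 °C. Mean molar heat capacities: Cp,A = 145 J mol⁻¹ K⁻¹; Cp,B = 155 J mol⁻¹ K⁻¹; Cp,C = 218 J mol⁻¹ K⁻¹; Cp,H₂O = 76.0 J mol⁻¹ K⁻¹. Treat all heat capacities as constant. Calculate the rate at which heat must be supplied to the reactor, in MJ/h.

Extent of reaction ξ = 0.444 × 67.3 = 29.881 mol/min
Reaction term: ξ·ΔH°_rxn = 29.881 × 10.2 = 304.79 kJ/min
Q = ΔH = 304.79 kJ/min = 5.0798 kW
Heat supplied = 18.287 MJ/h

Q_in = 18.3 MJ/h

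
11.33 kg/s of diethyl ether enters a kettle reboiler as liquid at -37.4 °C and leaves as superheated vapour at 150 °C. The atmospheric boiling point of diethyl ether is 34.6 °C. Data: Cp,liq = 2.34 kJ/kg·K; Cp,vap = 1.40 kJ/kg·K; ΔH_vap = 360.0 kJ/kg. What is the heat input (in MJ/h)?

liquid -37.4→34.6 °C: 168.48 kJ/kg
vaporisation at 34.6 °C: 360 kJ/kg
vapour 34.6→150 °C: 161.56 kJ/kg
Δh = 168.48 + 360 + 161.56 = 690.04 kJ/kg
Q = ṁ·Δh = 11.33 kg/s × 690.04 kJ/kg = 7818.2 kJ/s
|Q| = 7818.2 kW = 28145 MJ/h

Q = 28100 MJ/h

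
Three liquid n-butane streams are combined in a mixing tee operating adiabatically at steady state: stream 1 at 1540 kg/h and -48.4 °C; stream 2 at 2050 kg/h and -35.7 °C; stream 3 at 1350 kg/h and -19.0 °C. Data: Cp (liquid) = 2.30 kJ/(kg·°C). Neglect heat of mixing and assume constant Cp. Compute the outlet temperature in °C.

T_out = -35.1 °C

No heat crosses the boundary, so H_out = H_in.
Σ ṁᵢCp,ᵢTᵢ = 1540×2.30×-48.4 + 2050×2.30×-35.7 + 1350×2.30×-19.0 = -398750
Σ ṁᵢCp,ᵢ = 1540×2.30 + 2050×2.30 + 1350×2.30 = 11362
T_out = -398750 / 11362 = -35.095 °C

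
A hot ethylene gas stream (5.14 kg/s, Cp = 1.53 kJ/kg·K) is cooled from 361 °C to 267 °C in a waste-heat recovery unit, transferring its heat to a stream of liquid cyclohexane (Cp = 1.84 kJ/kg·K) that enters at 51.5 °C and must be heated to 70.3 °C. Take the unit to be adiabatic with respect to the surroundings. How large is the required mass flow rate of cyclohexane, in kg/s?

ṁ_c = 21.4 kg/s

Heat released by hot stream: Q = 5.14 × 1.53 × (361 − 267) = 739.23 kJ/s
Energy balance on cold side (adiabatic exchanger): Q = ṁ_c·Cp_c·(T_c,out − T_c,in)
ṁ_c = 739.23 / [1.84 × (70.3 − 51.5)] = 21.37 kg/s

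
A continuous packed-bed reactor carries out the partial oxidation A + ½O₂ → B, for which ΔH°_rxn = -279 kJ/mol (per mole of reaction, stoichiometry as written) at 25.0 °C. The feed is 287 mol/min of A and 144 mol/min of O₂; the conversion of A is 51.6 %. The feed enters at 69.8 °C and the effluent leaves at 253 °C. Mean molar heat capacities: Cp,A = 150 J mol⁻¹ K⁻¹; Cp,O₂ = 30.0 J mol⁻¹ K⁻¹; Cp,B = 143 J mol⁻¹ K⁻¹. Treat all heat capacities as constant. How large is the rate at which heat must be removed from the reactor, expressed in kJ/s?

Extent of reaction ξ = 0.516 × 287 = 148.09 mol/min
Reaction term: ξ·ΔH°_rxn = 148.09 × -279 = -41318 kJ/min
Sensible, feed 69.8→25 °C: -2122.2 kJ/min
Outlet flows (mol/min): A 138.91, O₂ 69.954, B 148.09
Sensible, products 25→253 °C: 10058 kJ/min
Q = ΔH = -33382 kJ/min = -556.37 kW
Heat removed = 556.37 kJ/s

Q_out = 556 kJ/s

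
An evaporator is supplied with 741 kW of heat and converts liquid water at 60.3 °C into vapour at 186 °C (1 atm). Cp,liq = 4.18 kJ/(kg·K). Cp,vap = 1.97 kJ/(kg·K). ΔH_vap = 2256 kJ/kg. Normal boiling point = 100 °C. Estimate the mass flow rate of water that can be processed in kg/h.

Δh = 4.18×(100−60.3) + 2256 + 1.97×(186−100) = 2591.4 kJ/kg
Q = 741 kW = 741 kJ/s = 2.6676e+06 kJ/h
ṁ = Q/Δh = 2.6676e+06 / 2591.4 = 1029.4 kg/h

ṁ = 1030 kg/h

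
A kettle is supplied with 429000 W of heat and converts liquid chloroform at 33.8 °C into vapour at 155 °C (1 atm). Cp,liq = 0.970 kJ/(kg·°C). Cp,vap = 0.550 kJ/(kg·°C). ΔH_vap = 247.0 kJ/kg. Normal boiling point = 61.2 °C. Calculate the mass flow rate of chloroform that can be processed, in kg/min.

Δh = 0.970×(61.2−33.8) + 247.0 + 0.550×(155−61.2) = 325.17 kJ/kg
Q = 429000 W = 429 kJ/s = 25740 kJ/min
ṁ = Q/Δh = 25740 / 325.17 = 79.159 kg/min

ṁ = 79.2 kg/min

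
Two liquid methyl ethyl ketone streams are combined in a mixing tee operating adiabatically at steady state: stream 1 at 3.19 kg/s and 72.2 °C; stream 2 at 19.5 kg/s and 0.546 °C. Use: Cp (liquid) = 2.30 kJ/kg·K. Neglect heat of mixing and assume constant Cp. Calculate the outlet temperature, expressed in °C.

T_out = 10.6 °C

Energy balance with Q = 0: Σ ṁᵢCp,ᵢ(T_out − Tᵢ) = 0
T_out = Σ ṁᵢCp,ᵢTᵢ / Σ ṁᵢCp,ᵢ
      = 554.22 / 52.187 = 10.62 °C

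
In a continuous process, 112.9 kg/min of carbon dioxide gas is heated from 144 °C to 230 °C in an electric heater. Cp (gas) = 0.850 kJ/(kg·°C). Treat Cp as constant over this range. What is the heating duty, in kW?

Q = 138 kW

Q = ṁ·Cp·ΔT = 112.9 × 0.850 × (230 − 144) = 8253 kJ/min
Converting: 8253 / 60 s = 137.55 kW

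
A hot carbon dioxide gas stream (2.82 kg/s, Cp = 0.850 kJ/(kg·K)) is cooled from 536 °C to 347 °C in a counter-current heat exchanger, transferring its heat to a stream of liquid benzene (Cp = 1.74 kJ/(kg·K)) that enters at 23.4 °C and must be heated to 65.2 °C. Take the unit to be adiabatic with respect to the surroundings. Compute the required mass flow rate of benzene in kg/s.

ṁ_c = 6.23 kg/s

Heat released by hot stream: Q = 2.82 × 0.850 × (536 − 347) = 453.03 kJ/s
Energy balance on cold side (adiabatic exchanger): Q = ṁ_c·Cp_c·(T_c,out − T_c,in)
ṁ_c = 453.03 / [1.74 × (65.2 − 23.4)] = 6.2288 kg/s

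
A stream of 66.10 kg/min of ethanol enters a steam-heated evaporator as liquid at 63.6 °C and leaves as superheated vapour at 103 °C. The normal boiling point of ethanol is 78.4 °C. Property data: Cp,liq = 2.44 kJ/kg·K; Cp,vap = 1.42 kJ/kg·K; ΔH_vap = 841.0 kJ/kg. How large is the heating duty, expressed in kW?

liquid 63.6→78.4 °C: 36.112 kJ/kg
vaporisation at 78.4 °C: 841 kJ/kg
vapour 78.4→103 °C: 34.932 kJ/kg
Δh = 36.112 + 841 + 34.932 = 912.04 kJ/kg
Q = ṁ·Δh = 66.10 kg/min × 912.04 kJ/kg = 60286 kJ/min
|Q| = 1004.8 kW

Q = 1000 kW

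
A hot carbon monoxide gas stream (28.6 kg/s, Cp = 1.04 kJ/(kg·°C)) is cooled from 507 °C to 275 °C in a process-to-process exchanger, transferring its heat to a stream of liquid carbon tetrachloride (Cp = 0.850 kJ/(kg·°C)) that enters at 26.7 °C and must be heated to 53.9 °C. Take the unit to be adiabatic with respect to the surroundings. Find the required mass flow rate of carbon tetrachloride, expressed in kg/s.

Heat released by hot stream: Q = 28.6 × 1.04 × (507 − 275) = 6900.6 kJ/s
Energy balance on cold side (adiabatic exchanger): Q = ṁ_c·Cp_c·(T_c,out − T_c,in)
ṁ_c = 6900.6 / [0.850 × (53.9 − 26.7)] = 298.47 kg/s

ṁ_c = 298 kg/s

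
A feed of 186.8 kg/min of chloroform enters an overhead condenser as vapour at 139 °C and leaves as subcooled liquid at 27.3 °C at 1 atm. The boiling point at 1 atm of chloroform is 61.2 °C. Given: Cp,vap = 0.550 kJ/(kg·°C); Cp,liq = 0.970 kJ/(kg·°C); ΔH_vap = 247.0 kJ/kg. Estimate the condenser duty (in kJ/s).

Q_c = 1000 kJ/s

vapour 139→61.2 °C: -42.79 kJ/kg
condensation at 61.2 °C: -247 kJ/kg
liquid 61.2→27.3 °C: -32.883 kJ/kg
Δh = -42.79 + -247 + -32.883 = -322.67 kJ/kg
Q = ṁ·Δh = 186.8 kg/min × -322.67 kJ/kg = -60275 kJ/min
|Q| = 1004.6 kW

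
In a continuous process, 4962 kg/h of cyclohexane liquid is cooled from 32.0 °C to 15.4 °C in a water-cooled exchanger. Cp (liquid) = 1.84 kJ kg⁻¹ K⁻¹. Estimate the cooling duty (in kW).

Q = ṁ·Cp·ΔT = 4962 × 1.84 × (15.4 − 32.0) = -151560 kJ/h
Converting: 151560 / 3600 s = 42.1 kW

Q_c = 42.1 kW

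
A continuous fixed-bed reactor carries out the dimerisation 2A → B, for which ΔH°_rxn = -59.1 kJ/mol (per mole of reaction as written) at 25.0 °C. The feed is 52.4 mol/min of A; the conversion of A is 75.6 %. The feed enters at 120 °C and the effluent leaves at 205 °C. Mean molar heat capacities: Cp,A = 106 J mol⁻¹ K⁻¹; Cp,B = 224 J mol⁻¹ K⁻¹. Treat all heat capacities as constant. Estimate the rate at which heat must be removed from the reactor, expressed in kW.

Q_out = 10.9 kW

Extent of reaction ξ = 0.756 × 52.4 / 2 = 19.807 mol/min
Reaction term: ξ·ΔH°_rxn = 19.807 × -59.1 = -1170.6 kJ/min
Sensible, feed 120→25 °C: -527.67 kJ/min
Outlet flows (mol/min): A 12.786, B 19.807
Sensible, products 25→205 °C: 1042.6 kJ/min
Q = ΔH = -655.7 kJ/min = -10.928 kW
Heat removed = 10.928 kW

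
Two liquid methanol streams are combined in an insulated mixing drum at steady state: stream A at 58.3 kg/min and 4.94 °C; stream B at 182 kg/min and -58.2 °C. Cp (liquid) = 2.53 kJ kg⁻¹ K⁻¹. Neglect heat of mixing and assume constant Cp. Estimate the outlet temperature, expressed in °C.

Energy balance with Q = 0: Σ ṁᵢCp,ᵢ(T_out − Tᵢ) = 0
Σ ṁᵢCp,ᵢTᵢ = 58.3×2.53×4.94 + 182×2.53×-58.2 = -26070
Σ ṁᵢCp,ᵢ = 58.3×2.53 + 182×2.53 = 607.96
T_out = -26070 / 607.96 = -42.881 °C

T_out = -42.9 °C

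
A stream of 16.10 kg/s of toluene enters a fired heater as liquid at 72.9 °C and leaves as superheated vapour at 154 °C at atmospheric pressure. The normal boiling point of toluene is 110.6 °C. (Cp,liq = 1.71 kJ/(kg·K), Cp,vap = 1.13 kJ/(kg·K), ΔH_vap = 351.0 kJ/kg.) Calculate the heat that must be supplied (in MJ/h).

liquid 72.9→110.6 °C: 64.467 kJ/kg
vaporisation at 110.6 °C: 351 kJ/kg
vapour 110.6→154 °C: 49.042 kJ/kg
Δh = 64.467 + 351 + 49.042 = 464.51 kJ/kg
Q = ṁ·Δh = 16.10 kg/s × 464.51 kJ/kg = 7478.6 kJ/s
|Q| = 7478.6 kW = 26923 MJ/h

Q = 26900 MJ/h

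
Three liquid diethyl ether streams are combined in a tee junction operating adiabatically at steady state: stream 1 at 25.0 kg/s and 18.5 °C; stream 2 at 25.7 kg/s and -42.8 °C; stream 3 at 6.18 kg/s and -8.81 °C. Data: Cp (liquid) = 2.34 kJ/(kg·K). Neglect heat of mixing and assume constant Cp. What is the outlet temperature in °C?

T_out = -12.2 °C

No heat crosses the boundary, so H_out = H_in.
Σ ṁᵢCp,ᵢTᵢ = 25.0×2.34×18.5 + 25.7×2.34×-42.8 + 6.18×2.34×-8.81 = -1619.1
Σ ṁᵢCp,ᵢ = 25.0×2.34 + 25.7×2.34 + 6.18×2.34 = 133.1
T_out = -1619.1 / 133.1 = -12.164 °C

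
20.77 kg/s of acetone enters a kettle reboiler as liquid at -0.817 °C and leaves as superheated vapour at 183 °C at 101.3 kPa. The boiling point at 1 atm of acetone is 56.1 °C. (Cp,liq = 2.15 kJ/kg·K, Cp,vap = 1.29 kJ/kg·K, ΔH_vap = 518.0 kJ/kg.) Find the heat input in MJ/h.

liquid -0.817→56.1 °C: 122.37 kJ/kg
vaporisation at 56.1 °C: 518 kJ/kg
vapour 56.1→183 °C: 163.7 kJ/kg
Δh = 122.37 + 518 + 163.7 = 804.07 kJ/kg
Q = ṁ·Δh = 20.77 kg/s × 804.07 kJ/kg = 16701 kJ/s
|Q| = 16701 kW = 60122 MJ/h

Q = 60100 MJ/h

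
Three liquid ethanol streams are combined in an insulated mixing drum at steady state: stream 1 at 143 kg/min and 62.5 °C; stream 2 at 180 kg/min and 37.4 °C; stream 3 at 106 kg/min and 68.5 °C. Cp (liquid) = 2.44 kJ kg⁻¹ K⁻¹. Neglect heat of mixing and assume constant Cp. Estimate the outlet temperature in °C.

Energy balance with Q = 0: Σ ṁᵢCp,ᵢ(T_out − Tᵢ) = 0
Σ ṁᵢCp,ᵢTᵢ = 143×2.44×62.5 + 180×2.44×37.4 + 106×2.44×68.5 = 55950
Σ ṁᵢCp,ᵢ = 143×2.44 + 180×2.44 + 106×2.44 = 1046.8
T_out = 55950 / 1046.8 = 53.451 °C

T_out = 53.5 °C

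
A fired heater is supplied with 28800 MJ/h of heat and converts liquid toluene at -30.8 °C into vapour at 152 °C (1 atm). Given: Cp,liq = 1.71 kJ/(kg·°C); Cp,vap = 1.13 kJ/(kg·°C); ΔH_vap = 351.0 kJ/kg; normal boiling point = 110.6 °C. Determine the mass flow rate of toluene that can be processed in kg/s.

ṁ = 12.5 kg/s

Δh = 1.71×(110.6−-30.8) + 351.0 + 1.13×(152−110.6) = 639.58 kJ/kg
Q = 28800 MJ/h = 8000 kJ/s = 8000 kJ/s
ṁ = Q/Δh = 8000 / 639.58 = 12.508 kg/s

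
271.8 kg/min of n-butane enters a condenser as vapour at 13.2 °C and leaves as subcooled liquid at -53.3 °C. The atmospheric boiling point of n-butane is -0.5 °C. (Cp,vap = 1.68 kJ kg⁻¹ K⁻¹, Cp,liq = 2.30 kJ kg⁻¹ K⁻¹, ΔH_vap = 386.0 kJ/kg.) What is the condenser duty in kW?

Q_c = 2400 kW

vapour 13.2→-0.5 °C: -23.016 kJ/kg
condensation at -0.5 °C: -386 kJ/kg
liquid -0.5→-53.3 °C: -121.44 kJ/kg
Δh = -23.016 + -386 + -121.44 = -530.46 kJ/kg
Q = ṁ·Δh = 271.8 kg/min × -530.46 kJ/kg = -144180 kJ/min
|Q| = 2403 kW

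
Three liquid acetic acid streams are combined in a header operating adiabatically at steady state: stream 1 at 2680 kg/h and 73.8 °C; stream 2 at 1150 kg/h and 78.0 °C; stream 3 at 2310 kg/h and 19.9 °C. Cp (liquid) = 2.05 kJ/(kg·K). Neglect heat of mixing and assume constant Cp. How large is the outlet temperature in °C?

Energy balance with Q = 0: Σ ṁᵢCp,ᵢ(T_out − Tᵢ) = 0
T_out = Σ ṁᵢCp,ᵢTᵢ / Σ ṁᵢCp,ᵢ
      = 683580 / 12587 = 54.308 °C

T_out = 54.3 °C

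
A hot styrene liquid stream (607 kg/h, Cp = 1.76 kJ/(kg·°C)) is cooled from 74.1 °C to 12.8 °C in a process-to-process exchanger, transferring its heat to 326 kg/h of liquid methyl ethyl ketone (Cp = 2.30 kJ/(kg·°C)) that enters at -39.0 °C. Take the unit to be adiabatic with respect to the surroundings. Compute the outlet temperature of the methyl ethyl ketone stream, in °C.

Heat released by hot stream: Q = 607 × 1.76 × (74.1 − 12.8) = 65488 kJ/h
Energy balance on cold side (adiabatic exchanger): Q = ṁ_c·Cp_c·(T_c,out − T_c,in)
T_c,out = -39.0 + 65488/(326 × 2.30) = 48.341 °C

T_c,out = 48.3 °C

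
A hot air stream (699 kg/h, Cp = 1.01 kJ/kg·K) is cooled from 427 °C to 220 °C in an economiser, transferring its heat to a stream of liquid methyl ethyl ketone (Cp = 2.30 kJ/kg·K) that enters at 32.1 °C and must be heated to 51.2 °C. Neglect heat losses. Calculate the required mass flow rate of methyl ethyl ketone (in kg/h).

Heat released by hot stream: Q = 699 × 1.01 × (427 − 220) = 146140 kJ/h
Energy balance on cold side (adiabatic exchanger): Q = ṁ_c·Cp_c·(T_c,out − T_c,in)
ṁ_c = 146140 / [2.30 × (51.2 − 32.1)] = 3326.7 kg/h

ṁ_c = 3330 kg/h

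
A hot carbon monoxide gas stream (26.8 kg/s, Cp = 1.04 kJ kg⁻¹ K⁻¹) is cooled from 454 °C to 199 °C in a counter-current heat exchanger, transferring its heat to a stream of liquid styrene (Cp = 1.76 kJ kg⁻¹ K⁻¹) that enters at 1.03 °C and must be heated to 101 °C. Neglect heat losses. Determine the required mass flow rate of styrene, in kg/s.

Heat released by hot stream: Q = 26.8 × 1.04 × (454 − 199) = 7107.4 kJ/s
Energy balance on cold side (adiabatic exchanger): Q = ṁ_c·Cp_c·(T_c,out − T_c,in)
ṁ_c = 7107.4 / [1.76 × (101 − 1.03)] = 40.395 kg/s

ṁ_c = 40.4 kg/s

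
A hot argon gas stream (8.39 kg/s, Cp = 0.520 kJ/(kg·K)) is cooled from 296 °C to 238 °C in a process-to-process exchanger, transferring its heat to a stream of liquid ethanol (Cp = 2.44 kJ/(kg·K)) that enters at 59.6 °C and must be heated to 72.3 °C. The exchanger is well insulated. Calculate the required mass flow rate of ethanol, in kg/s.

Heat released by hot stream: Q = 8.39 × 0.520 × (296 − 238) = 253.04 kJ/s
Energy balance on cold side (adiabatic exchanger): Q = ṁ_c·Cp_c·(T_c,out − T_c,in)
ṁ_c = 253.04 / [2.44 × (72.3 − 59.6)] = 8.1658 kg/s

ṁ_c = 8.17 kg/s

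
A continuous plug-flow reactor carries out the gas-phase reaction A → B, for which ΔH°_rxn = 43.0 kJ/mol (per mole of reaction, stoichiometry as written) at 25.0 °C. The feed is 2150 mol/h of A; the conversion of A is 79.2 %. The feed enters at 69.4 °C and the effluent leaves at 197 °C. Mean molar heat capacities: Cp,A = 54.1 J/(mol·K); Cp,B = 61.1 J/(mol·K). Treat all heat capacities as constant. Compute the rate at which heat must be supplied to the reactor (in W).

Q_in = 25000 W

Extent of reaction ξ = 0.792 × 2150 = 1702.8 mol/h
Reaction term: ξ·ΔH°_rxn = 1702.8 × 43.0 = 73220 kJ/h
Sensible, feed 69.4→25 °C: -5164.4 kJ/h
Outlet flows (mol/h): A 447.2, B 1702.8
Sensible, products 25→197 °C: 22056 kJ/h
Q = ΔH = 90112 kJ/h = 25.031 kW
Heat supplied = 25031 W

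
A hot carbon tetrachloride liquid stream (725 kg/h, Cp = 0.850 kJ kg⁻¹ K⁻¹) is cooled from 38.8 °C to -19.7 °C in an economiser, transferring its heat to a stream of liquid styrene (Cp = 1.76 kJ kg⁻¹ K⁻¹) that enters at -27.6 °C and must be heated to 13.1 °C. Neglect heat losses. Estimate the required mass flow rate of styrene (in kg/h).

Heat released by hot stream: Q = 725 × 0.850 × (38.8 − -19.7) = 36051 kJ/h
Energy balance on cold side (adiabatic exchanger): Q = ṁ_c·Cp_c·(T_c,out − T_c,in)
ṁ_c = 36051 / [1.76 × (13.1 − -27.6)] = 503.28 kg/h

ṁ_c = 503 kg/h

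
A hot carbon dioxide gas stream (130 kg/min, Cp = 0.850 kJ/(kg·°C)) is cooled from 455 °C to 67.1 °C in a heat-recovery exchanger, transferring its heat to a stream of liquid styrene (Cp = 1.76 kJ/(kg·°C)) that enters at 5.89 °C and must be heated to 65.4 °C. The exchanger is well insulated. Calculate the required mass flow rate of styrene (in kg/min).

Heat released by hot stream: Q = 130 × 0.850 × (455 − 67.1) = 42863 kJ/min
Energy balance on cold side (adiabatic exchanger): Q = ṁ_c·Cp_c·(T_c,out − T_c,in)
ṁ_c = 42863 / [1.76 × (65.4 − 5.89)] = 409.24 kg/min

ṁ_c = 409 kg/min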